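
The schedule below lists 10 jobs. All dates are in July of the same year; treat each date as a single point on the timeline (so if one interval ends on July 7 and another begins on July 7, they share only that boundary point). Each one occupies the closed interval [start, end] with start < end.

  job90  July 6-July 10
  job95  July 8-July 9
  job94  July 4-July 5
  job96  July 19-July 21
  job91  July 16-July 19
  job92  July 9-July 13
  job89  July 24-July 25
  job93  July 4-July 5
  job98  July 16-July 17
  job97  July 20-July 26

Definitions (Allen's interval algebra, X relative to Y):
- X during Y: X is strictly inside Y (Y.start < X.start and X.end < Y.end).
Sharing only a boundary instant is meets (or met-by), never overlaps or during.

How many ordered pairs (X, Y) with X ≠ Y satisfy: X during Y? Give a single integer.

Checking all 90 ordered pairs for relation 'during'; matching pairs in alphabetical order:
(job89, job97): job89 during job97 ✓
(job95, job90): job95 during job90 ✓
Count: 2.

2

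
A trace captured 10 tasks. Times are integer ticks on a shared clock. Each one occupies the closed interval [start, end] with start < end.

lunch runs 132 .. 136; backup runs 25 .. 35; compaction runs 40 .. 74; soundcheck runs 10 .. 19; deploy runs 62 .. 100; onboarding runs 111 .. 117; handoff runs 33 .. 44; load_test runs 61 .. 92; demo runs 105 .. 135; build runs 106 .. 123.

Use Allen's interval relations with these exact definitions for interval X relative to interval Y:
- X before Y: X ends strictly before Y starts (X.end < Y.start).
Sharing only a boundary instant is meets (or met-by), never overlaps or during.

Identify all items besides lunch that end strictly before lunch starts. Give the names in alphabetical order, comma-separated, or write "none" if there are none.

backup, build, compaction, deploy, handoff, load_test, onboarding, soundcheck

Target lunch = [132, 136].
backup [25, 35] → before → yes.
build [106, 123] → before → yes.
compaction [40, 74] → before → yes.
demo [105, 135] → overlaps → no.
deploy [62, 100] → before → yes.
handoff [33, 44] → before → yes.
load_test [61, 92] → before → yes.
onboarding [111, 117] → before → yes.
soundcheck [10, 19] → before → yes.
Result: backup, build, compaction, deploy, handoff, load_test, onboarding, soundcheck.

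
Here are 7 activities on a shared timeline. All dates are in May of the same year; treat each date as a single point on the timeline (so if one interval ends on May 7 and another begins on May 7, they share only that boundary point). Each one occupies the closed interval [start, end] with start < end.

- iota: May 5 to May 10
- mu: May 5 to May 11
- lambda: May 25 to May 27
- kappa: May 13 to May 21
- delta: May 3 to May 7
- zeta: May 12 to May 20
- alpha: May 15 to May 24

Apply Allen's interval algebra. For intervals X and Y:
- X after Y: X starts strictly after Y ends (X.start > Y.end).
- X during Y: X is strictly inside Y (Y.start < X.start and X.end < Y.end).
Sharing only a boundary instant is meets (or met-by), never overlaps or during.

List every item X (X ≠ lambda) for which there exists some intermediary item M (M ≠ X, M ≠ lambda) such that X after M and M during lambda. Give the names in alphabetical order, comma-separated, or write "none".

none

Target lambda = [May 25, May 27].
Intermediaries M with M during lambda: none.
Union: none.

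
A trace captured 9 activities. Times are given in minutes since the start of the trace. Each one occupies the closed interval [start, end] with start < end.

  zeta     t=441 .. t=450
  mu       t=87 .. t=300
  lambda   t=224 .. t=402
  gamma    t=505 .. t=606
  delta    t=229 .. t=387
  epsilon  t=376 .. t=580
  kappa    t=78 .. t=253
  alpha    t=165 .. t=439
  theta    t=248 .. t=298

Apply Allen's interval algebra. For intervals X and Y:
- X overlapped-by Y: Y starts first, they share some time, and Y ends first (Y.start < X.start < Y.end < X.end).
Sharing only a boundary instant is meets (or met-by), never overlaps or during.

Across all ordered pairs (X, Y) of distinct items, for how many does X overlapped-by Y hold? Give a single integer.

12

Checking all 72 ordered pairs for relation 'overlapped-by'; matching pairs in alphabetical order:
(alpha, kappa): alpha overlapped-by kappa ✓
(alpha, mu): alpha overlapped-by mu ✓
(delta, kappa): delta overlapped-by kappa ✓
(delta, mu): delta overlapped-by mu ✓
(epsilon, alpha): epsilon overlapped-by alpha ✓
(epsilon, delta): epsilon overlapped-by delta ✓
(epsilon, lambda): epsilon overlapped-by lambda ✓
(gamma, epsilon): gamma overlapped-by epsilon ✓
(lambda, kappa): lambda overlapped-by kappa ✓
(lambda, mu): lambda overlapped-by mu ✓
(mu, kappa): mu overlapped-by kappa ✓
(theta, kappa): theta overlapped-by kappa ✓
Count: 12.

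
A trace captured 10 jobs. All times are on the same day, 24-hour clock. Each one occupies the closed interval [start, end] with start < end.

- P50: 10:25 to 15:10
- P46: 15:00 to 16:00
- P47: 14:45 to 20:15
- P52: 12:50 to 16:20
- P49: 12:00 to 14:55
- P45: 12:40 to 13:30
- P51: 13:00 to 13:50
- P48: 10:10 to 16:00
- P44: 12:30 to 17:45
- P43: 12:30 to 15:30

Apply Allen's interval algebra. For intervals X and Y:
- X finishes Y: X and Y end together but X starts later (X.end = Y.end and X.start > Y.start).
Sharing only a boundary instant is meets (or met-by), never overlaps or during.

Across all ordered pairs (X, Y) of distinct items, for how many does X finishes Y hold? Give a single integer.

Checking all 90 ordered pairs for relation 'finishes'; matching pairs in alphabetical order:
(P46, P48): P46 finishes P48 ✓
Count: 1.

1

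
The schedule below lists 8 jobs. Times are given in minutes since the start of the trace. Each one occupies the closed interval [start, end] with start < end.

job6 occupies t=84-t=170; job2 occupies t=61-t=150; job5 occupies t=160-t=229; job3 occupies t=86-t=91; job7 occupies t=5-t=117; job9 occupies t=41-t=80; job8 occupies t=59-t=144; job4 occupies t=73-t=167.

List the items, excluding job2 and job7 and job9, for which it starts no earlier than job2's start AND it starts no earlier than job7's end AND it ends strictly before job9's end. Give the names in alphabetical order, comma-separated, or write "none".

none

Conditions: its start is no earlier than job2's start (X.start >= t=61) AND its start is no earlier than job7's end (X.start >= t=117) AND its end is strictly before job9's end (X.end < t=80).
job3: start t=86 >= t=61? ✓; start t=86 >= t=117? ✗; end t=91 < t=80? ✗ → no.
job4: start t=73 >= t=61? ✓; start t=73 >= t=117? ✗; end t=167 < t=80? ✗ → no.
job5: start t=160 >= t=61? ✓; start t=160 >= t=117? ✓; end t=229 < t=80? ✗ → no.
job6: start t=84 >= t=61? ✓; start t=84 >= t=117? ✗; end t=170 < t=80? ✗ → no.
job8: start t=59 >= t=61? ✗; start t=59 >= t=117? ✗; end t=144 < t=80? ✗ → no.
Result: none.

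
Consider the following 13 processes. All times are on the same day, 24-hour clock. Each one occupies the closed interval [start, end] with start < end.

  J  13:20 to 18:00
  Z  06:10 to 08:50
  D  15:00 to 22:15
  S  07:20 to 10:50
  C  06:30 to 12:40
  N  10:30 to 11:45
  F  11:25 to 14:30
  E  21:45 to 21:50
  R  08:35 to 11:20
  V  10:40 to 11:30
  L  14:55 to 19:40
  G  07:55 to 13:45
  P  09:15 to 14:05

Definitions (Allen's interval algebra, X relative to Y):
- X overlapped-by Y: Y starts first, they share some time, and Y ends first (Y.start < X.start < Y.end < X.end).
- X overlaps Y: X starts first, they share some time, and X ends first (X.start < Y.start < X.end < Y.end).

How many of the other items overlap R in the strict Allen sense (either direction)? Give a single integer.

5

Target R = [08:35, 11:20].
C [06:30, 12:40] → contains → no.
D [15:00, 22:15] → after → no.
E [21:45, 21:50] → after → no.
F [11:25, 14:30] → after → no.
G [07:55, 13:45] → contains → no.
J [13:20, 18:00] → after → no.
L [14:55, 19:40] → after → no.
N [10:30, 11:45] → overlapped-by → counts.
P [09:15, 14:05] → overlapped-by → counts.
S [07:20, 10:50] → overlaps → counts.
V [10:40, 11:30] → overlapped-by → counts.
Z [06:10, 08:50] → overlaps → counts.
Total: 5.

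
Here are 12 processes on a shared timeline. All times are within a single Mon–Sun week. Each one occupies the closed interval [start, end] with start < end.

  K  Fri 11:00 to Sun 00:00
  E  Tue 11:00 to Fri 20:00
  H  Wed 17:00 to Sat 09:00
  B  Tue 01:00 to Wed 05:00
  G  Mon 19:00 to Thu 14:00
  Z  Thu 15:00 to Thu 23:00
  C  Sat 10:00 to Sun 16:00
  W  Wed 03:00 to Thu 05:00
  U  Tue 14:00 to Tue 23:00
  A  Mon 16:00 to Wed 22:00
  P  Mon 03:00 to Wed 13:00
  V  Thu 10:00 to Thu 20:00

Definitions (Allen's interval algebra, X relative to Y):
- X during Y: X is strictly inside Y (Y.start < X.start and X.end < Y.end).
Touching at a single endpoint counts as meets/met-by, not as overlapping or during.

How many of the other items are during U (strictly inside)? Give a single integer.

Target U = [Tue 14:00, Tue 23:00].
A [Mon 16:00, Wed 22:00] → contains → no.
B [Tue 01:00, Wed 05:00] → contains → no.
C [Sat 10:00, Sun 16:00] → after → no.
E [Tue 11:00, Fri 20:00] → contains → no.
G [Mon 19:00, Thu 14:00] → contains → no.
H [Wed 17:00, Sat 09:00] → after → no.
K [Fri 11:00, Sun 00:00] → after → no.
P [Mon 03:00, Wed 13:00] → contains → no.
V [Thu 10:00, Thu 20:00] → after → no.
W [Wed 03:00, Thu 05:00] → after → no.
Z [Thu 15:00, Thu 23:00] → after → no.
Total: 0.

0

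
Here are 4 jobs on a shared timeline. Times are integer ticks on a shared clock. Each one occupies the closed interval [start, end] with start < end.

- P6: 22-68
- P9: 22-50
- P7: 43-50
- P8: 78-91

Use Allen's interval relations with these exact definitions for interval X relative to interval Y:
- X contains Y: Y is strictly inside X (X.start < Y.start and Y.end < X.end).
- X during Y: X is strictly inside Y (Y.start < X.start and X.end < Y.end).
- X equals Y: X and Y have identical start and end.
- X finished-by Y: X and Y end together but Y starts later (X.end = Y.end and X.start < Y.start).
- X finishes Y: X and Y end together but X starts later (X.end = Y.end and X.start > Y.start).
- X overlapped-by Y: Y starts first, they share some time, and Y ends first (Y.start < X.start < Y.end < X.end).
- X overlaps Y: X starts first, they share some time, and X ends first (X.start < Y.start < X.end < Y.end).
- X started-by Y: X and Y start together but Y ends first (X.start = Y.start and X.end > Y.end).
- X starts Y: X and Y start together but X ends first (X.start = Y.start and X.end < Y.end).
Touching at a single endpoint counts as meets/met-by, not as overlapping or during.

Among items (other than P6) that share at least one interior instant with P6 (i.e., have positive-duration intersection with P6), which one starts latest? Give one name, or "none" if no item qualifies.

Target P6 = [22, 68].
P7 [43, 50] → during → candidate.
P8 [78, 91] → after → excluded.
P9 [22, 50] → starts → candidate.
Among candidates, latest start is 43 → P7.

P7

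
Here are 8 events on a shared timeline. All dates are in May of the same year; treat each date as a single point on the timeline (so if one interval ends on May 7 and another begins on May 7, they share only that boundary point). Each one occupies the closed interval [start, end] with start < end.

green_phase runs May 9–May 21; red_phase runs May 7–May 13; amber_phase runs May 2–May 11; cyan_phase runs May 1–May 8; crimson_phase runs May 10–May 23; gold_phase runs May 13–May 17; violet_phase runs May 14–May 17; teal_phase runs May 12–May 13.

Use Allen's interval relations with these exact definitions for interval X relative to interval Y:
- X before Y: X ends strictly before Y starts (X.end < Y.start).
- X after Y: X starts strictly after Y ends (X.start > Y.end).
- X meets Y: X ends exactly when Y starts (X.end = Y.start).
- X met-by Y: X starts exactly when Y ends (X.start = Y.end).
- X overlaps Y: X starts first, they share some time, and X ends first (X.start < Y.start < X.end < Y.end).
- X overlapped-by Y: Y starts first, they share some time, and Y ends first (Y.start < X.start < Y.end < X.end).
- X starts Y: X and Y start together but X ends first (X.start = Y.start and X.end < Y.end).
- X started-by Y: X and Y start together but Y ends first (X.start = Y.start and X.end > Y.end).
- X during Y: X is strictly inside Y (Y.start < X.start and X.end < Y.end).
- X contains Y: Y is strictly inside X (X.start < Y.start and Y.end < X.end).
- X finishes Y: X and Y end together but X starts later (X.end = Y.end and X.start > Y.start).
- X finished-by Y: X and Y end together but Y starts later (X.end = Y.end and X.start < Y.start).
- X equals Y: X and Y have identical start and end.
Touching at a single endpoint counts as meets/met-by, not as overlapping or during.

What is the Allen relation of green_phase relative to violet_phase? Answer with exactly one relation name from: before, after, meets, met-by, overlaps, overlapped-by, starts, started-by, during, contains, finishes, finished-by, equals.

green_phase = [May 9, May 21]; violet_phase = [May 14, May 17].
Compare endpoints: green_phase.start < violet_phase.start, green_phase.start < violet_phase.end, green_phase.end > violet_phase.start, green_phase.end > violet_phase.end.
That pattern is 'contains'.

contains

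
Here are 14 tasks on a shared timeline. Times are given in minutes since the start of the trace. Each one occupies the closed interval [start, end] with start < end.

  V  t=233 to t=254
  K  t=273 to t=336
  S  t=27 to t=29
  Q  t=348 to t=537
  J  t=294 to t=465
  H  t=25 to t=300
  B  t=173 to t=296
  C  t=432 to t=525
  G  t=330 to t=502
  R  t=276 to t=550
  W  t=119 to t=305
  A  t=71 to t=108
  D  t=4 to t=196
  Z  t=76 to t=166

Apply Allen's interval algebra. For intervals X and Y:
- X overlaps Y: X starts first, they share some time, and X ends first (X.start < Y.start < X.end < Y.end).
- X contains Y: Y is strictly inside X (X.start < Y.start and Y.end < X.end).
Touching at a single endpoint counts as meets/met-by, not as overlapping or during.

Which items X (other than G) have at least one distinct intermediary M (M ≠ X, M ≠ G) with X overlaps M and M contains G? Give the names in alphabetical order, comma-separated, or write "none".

B, H, K, W

Target G = [t=330, t=502].
Intermediaries M with M contains G: R.
Via R — items with X overlaps R: B, H, K, W.
Union: B, H, K, W.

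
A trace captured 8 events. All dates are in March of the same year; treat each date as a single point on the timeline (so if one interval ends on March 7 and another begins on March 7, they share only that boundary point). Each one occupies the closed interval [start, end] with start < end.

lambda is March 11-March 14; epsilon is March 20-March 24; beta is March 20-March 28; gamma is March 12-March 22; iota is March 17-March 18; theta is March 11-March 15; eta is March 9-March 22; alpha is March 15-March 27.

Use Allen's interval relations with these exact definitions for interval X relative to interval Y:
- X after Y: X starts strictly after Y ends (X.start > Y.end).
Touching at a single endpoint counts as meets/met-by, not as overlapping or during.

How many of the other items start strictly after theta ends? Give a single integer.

3

Target theta = [March 11, March 15].
alpha [March 15, March 27] → met-by → no.
beta [March 20, March 28] → after → counts.
epsilon [March 20, March 24] → after → counts.
eta [March 9, March 22] → contains → no.
gamma [March 12, March 22] → overlapped-by → no.
iota [March 17, March 18] → after → counts.
lambda [March 11, March 14] → starts → no.
Total: 3.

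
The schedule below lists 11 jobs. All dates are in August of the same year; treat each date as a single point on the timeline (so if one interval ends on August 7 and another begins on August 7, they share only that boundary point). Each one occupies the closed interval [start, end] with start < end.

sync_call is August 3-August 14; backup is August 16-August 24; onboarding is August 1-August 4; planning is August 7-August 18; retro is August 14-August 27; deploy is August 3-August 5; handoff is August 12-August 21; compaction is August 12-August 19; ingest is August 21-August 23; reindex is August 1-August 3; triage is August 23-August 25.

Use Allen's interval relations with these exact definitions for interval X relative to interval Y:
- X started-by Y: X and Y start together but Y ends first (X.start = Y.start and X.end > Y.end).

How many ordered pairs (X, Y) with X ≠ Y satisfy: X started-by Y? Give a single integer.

3

Checking all 110 ordered pairs for relation 'started-by'; matching pairs in alphabetical order:
(handoff, compaction): handoff started-by compaction ✓
(onboarding, reindex): onboarding started-by reindex ✓
(sync_call, deploy): sync_call started-by deploy ✓
Count: 3.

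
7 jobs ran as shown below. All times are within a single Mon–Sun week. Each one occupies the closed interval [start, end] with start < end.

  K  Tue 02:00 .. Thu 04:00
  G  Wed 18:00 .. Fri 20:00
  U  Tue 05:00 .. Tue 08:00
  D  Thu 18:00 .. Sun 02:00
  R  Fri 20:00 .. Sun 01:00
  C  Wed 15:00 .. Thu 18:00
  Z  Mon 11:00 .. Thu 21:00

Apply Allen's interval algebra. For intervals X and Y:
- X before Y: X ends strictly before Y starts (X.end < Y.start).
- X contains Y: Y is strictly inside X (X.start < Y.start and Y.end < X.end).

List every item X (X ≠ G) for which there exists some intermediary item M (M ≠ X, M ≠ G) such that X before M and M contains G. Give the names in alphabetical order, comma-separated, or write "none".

none

Target G = [Wed 18:00, Fri 20:00].
Intermediaries M with M contains G: none.
Union: none.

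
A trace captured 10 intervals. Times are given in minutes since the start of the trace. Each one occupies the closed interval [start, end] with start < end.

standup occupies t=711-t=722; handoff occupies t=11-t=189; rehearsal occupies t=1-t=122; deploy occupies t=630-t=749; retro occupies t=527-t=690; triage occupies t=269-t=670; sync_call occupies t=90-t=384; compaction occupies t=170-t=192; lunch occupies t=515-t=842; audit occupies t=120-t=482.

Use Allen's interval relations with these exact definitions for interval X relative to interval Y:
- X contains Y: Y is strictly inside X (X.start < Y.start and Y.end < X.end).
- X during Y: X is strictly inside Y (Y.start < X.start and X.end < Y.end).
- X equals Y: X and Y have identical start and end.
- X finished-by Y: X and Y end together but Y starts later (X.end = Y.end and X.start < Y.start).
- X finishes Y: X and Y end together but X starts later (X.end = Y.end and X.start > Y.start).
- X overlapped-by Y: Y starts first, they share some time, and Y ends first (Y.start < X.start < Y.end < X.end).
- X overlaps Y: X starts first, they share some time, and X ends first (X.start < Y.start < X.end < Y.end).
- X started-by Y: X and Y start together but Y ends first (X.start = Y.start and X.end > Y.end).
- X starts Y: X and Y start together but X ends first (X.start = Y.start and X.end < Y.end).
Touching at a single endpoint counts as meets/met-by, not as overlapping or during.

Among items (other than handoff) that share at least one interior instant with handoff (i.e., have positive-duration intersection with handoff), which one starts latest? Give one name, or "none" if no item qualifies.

compaction

Target handoff = [t=11, t=189].
audit [t=120, t=482] → overlapped-by → candidate.
compaction [t=170, t=192] → overlapped-by → candidate.
deploy [t=630, t=749] → after → excluded.
lunch [t=515, t=842] → after → excluded.
rehearsal [t=1, t=122] → overlaps → candidate.
retro [t=527, t=690] → after → excluded.
standup [t=711, t=722] → after → excluded.
sync_call [t=90, t=384] → overlapped-by → candidate.
triage [t=269, t=670] → after → excluded.
Among candidates, latest start is t=170 → compaction.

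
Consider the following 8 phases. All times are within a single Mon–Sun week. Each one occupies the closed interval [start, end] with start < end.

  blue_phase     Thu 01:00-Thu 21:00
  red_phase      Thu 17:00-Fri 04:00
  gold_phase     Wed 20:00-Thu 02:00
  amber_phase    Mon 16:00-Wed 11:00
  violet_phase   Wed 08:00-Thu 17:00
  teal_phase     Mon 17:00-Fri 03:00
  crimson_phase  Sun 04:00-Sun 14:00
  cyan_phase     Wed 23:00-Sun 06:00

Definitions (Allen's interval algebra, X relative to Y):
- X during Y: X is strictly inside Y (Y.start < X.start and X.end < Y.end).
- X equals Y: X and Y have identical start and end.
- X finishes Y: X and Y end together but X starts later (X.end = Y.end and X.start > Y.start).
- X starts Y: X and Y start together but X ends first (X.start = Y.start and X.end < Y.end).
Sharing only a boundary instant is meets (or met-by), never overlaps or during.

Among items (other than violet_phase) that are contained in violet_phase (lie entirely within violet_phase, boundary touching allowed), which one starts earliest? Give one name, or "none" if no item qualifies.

gold_phase

Target violet_phase = [Wed 08:00, Thu 17:00].
amber_phase [Mon 16:00, Wed 11:00] → overlaps → excluded.
blue_phase [Thu 01:00, Thu 21:00] → overlapped-by → excluded.
crimson_phase [Sun 04:00, Sun 14:00] → after → excluded.
cyan_phase [Wed 23:00, Sun 06:00] → overlapped-by → excluded.
gold_phase [Wed 20:00, Thu 02:00] → during → candidate.
red_phase [Thu 17:00, Fri 04:00] → met-by → excluded.
teal_phase [Mon 17:00, Fri 03:00] → contains → excluded.
Among candidates, earliest start is Wed 20:00 → gold_phase.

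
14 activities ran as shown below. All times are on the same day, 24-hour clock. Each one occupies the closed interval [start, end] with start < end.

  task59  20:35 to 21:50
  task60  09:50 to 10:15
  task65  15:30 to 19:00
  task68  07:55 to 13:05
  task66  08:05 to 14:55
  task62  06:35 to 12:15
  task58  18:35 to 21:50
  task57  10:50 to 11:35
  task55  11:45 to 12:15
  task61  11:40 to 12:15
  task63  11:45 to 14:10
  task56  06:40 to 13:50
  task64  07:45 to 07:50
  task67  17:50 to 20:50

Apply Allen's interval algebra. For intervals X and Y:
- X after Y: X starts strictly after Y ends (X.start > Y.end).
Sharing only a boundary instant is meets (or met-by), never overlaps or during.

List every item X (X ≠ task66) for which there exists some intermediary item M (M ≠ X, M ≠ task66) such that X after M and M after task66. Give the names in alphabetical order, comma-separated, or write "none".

Target task66 = [08:05, 14:55].
Intermediaries M with M after task66: task58, task59, task65, task67.
Via task58 — items with X after task58: none.
Via task59 — items with X after task59: none.
Via task65 — items with X after task65: task59.
Via task67 — items with X after task67: none.
Union: task59.

task59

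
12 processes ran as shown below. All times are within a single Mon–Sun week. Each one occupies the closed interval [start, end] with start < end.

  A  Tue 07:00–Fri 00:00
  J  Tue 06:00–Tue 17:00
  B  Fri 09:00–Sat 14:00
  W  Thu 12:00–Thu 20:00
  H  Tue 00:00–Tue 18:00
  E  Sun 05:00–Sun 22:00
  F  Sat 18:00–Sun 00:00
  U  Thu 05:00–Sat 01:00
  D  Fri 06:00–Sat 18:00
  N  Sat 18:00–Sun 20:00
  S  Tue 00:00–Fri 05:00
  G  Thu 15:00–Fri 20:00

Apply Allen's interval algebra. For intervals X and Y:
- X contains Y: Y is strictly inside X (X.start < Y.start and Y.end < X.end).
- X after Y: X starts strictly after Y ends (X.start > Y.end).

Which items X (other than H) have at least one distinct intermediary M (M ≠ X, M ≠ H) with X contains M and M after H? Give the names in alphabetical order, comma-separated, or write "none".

Target H = [Tue 00:00, Tue 18:00].
Intermediaries M with M after H: B, D, E, F, G, N, U, W.
Via B — items with X contains B: D.
Via D — items with X contains D: none.
Via E — items with X contains E: none.
Via F — items with X contains F: none.
Via G — items with X contains G: U.
Via N — items with X contains N: none.
Via U — items with X contains U: none.
Via W — items with X contains W: A, S, U.
Union: A, D, S, U.

A, D, S, U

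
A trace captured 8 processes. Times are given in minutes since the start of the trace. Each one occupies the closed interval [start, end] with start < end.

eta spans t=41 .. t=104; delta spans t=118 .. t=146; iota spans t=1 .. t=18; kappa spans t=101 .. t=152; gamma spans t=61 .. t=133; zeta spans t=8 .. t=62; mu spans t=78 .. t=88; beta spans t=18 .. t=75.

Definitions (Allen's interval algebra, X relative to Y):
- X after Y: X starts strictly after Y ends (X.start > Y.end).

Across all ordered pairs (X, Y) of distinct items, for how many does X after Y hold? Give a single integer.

14

Checking all 56 ordered pairs for relation 'after'; matching pairs in alphabetical order:
(delta, beta): delta after beta ✓
(delta, eta): delta after eta ✓
(delta, iota): delta after iota ✓
(delta, mu): delta after mu ✓
(delta, zeta): delta after zeta ✓
(eta, iota): eta after iota ✓
(gamma, iota): gamma after iota ✓
(kappa, beta): kappa after beta ✓
(kappa, iota): kappa after iota ✓
(kappa, mu): kappa after mu ✓
(kappa, zeta): kappa after zeta ✓
(mu, beta): mu after beta ✓
(mu, iota): mu after iota ✓
(mu, zeta): mu after zeta ✓
Count: 14.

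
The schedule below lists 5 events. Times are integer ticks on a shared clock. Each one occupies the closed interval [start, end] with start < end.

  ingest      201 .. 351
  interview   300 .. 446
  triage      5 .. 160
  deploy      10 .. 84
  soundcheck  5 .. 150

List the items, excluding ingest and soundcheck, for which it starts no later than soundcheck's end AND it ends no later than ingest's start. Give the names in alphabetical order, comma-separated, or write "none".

Conditions: its start is no later than soundcheck's end (X.start <= 150) AND its end is no later than ingest's start (X.end <= 201).
deploy: start 10 <= 150? ✓; end 84 <= 201? ✓ → yes.
interview: start 300 <= 150? ✗; end 446 <= 201? ✗ → no.
triage: start 5 <= 150? ✓; end 160 <= 201? ✓ → yes.
Result: deploy, triage.

deploy, triage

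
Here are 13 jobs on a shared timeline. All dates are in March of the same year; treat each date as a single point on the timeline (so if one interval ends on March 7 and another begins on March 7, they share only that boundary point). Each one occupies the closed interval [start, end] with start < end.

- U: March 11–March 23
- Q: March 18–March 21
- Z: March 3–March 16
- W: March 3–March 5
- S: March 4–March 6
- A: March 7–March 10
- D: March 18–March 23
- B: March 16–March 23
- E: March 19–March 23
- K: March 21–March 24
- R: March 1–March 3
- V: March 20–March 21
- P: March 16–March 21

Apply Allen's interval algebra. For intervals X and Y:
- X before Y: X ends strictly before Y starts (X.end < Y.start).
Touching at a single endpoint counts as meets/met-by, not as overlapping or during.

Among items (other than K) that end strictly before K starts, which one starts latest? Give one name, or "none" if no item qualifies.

Target K = [March 21, March 24].
A [March 7, March 10] → before → candidate.
B [March 16, March 23] → overlaps → excluded.
D [March 18, March 23] → overlaps → excluded.
E [March 19, March 23] → overlaps → excluded.
P [March 16, March 21] → meets → excluded.
Q [March 18, March 21] → meets → excluded.
R [March 1, March 3] → before → candidate.
S [March 4, March 6] → before → candidate.
U [March 11, March 23] → overlaps → excluded.
V [March 20, March 21] → meets → excluded.
W [March 3, March 5] → before → candidate.
Z [March 3, March 16] → before → candidate.
Among candidates, latest start is March 7 → A.

A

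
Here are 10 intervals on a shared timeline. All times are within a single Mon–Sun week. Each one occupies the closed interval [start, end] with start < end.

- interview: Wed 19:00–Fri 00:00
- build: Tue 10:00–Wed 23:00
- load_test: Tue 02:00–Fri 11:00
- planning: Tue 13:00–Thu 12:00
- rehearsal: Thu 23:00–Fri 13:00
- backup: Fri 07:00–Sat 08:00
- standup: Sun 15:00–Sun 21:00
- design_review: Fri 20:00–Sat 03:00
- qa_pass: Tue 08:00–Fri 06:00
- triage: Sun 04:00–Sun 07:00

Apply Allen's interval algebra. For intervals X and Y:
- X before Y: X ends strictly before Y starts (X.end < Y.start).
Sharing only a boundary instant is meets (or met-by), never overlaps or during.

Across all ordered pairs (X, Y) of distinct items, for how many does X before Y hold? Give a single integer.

Checking all 90 ordered pairs for relation 'before'; matching pairs in alphabetical order:
(backup, standup): backup before standup ✓
(backup, triage): backup before triage ✓
(build, backup): build before backup ✓
(build, design_review): build before design_review ✓
(build, rehearsal): build before rehearsal ✓
(build, standup): build before standup ✓
(build, triage): build before triage ✓
(design_review, standup): design_review before standup ✓
(design_review, triage): design_review before triage ✓
(interview, backup): interview before backup ✓
(interview, design_review): interview before design_review ✓
(interview, standup): interview before standup ✓
(interview, triage): interview before triage ✓
(load_test, design_review): load_test before design_review ✓
(load_test, standup): load_test before standup ✓
(load_test, triage): load_test before triage ✓
(planning, backup): planning before backup ✓
(planning, design_review): planning before design_review ✓
(planning, rehearsal): planning before rehearsal ✓
(planning, standup): planning before standup ✓
(planning, triage): planning before triage ✓
(qa_pass, backup): qa_pass before backup ✓
(qa_pass, design_review): qa_pass before design_review ✓
(qa_pass, standup): qa_pass before standup ✓
... plus 5 further pairs not listed.
Count: 29.

29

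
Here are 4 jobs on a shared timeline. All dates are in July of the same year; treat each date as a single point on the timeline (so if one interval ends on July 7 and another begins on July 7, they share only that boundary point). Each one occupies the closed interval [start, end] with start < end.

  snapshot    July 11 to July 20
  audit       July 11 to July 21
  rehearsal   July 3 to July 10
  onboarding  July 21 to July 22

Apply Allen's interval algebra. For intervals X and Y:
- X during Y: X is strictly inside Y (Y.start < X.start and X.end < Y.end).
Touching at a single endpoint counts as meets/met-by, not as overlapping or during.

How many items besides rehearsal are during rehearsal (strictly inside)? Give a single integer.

Target rehearsal = [July 3, July 10].
audit [July 11, July 21] → after → no.
onboarding [July 21, July 22] → after → no.
snapshot [July 11, July 20] → after → no.
Total: 0.

0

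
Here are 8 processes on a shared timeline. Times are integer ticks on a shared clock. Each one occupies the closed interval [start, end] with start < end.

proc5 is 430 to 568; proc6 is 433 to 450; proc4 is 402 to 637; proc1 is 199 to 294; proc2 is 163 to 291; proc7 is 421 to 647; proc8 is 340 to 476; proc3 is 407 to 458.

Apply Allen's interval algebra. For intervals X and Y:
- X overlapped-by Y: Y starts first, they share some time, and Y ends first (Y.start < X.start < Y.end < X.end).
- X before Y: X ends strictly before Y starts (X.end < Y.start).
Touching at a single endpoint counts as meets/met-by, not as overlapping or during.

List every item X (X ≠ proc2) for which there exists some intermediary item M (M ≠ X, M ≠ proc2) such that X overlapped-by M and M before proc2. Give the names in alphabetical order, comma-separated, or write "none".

none

Target proc2 = [163, 291].
Intermediaries M with M before proc2: none.
Union: none.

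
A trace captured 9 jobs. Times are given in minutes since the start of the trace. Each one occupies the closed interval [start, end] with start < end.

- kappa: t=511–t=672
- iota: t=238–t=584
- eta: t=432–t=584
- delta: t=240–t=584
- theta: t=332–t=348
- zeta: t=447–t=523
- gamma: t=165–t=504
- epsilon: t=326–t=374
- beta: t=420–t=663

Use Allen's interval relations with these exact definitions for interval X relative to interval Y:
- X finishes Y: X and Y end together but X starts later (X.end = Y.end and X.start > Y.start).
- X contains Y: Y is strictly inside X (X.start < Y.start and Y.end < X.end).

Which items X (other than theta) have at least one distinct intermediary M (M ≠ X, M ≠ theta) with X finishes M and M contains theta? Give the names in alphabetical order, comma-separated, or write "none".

Target theta = [t=332, t=348].
Intermediaries M with M contains theta: delta, epsilon, gamma, iota.
Via delta — items with X finishes delta: eta.
Via epsilon — items with X finishes epsilon: none.
Via gamma — items with X finishes gamma: none.
Via iota — items with X finishes iota: delta, eta.
Union: delta, eta.

delta, eta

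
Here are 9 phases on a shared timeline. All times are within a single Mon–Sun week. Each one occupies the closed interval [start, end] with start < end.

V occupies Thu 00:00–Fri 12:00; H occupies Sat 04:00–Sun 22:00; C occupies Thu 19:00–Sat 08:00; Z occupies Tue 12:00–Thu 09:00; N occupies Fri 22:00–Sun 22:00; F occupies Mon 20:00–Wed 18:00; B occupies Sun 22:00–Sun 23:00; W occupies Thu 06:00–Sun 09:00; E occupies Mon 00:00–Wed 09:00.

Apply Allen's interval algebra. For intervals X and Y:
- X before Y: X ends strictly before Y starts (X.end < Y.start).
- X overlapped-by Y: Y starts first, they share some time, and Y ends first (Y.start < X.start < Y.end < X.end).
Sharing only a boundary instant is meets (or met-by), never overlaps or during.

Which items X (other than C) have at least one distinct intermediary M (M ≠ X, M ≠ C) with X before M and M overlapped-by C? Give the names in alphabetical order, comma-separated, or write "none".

Target C = [Thu 19:00, Sat 08:00].
Intermediaries M with M overlapped-by C: H, N.
Via H — items with X before H: E, F, V, Z.
Via N — items with X before N: E, F, V, Z.
Union: E, F, V, Z.

E, F, V, Z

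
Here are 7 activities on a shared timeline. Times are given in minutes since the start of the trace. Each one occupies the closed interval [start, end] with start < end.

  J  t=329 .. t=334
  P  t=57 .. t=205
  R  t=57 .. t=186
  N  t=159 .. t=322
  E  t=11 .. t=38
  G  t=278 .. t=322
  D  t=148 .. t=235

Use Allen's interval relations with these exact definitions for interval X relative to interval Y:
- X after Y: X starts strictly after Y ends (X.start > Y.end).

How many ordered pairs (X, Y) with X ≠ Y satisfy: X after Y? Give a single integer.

Checking all 42 ordered pairs for relation 'after'; matching pairs in alphabetical order:
(D, E): D after E ✓
(G, D): G after D ✓
(G, E): G after E ✓
(G, P): G after P ✓
(G, R): G after R ✓
(J, D): J after D ✓
(J, E): J after E ✓
(J, G): J after G ✓
(J, N): J after N ✓
(J, P): J after P ✓
(J, R): J after R ✓
(N, E): N after E ✓
(P, E): P after E ✓
(R, E): R after E ✓
Count: 14.

14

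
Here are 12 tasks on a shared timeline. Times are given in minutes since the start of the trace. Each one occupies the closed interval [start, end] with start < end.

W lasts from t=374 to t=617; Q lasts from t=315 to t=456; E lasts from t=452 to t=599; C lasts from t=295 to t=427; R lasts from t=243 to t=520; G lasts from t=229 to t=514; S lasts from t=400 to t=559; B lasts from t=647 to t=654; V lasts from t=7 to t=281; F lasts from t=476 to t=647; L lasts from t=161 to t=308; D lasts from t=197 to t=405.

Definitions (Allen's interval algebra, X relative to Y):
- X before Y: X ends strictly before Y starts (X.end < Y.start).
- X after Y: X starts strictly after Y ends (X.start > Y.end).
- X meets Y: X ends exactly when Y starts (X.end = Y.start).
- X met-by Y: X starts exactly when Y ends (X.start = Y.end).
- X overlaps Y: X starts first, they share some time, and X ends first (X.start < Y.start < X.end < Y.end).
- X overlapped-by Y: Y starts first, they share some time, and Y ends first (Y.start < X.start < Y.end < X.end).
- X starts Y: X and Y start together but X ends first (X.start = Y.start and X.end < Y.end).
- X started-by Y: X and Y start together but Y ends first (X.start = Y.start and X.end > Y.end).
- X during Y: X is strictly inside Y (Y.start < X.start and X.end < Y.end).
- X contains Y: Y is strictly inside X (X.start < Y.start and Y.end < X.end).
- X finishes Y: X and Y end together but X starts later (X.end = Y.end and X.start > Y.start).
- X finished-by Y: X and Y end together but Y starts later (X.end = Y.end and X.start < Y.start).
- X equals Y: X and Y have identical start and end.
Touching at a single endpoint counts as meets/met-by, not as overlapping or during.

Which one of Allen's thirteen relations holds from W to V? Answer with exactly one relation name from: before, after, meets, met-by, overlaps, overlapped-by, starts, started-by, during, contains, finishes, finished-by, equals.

after

W = [t=374, t=617]; V = [t=7, t=281].
Compare endpoints: W.start > V.start, W.start > V.end, W.end > V.start, W.end > V.end.
That pattern is 'after'.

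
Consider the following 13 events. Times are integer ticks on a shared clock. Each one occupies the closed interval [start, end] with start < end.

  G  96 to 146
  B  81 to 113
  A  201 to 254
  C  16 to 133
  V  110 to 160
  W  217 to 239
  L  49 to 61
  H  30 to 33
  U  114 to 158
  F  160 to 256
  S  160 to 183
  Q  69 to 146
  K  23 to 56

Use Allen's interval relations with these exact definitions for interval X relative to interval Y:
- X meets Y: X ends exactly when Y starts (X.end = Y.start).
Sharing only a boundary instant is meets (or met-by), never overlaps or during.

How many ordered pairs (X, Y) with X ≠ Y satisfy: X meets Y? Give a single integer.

2

Checking all 156 ordered pairs for relation 'meets'; matching pairs in alphabetical order:
(V, F): V meets F ✓
(V, S): V meets S ✓
Count: 2.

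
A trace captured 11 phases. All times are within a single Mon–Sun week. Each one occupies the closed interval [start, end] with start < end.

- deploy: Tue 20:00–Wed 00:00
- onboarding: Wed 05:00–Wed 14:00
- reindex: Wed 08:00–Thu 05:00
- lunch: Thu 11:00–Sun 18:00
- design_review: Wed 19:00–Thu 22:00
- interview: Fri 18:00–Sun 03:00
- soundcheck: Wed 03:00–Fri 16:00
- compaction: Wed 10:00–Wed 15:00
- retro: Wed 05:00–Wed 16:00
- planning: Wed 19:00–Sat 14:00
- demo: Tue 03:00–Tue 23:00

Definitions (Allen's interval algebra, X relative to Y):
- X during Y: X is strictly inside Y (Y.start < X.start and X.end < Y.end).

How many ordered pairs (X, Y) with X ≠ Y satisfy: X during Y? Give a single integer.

8

Checking all 110 ordered pairs for relation 'during'; matching pairs in alphabetical order:
(compaction, reindex): compaction during reindex ✓
(compaction, retro): compaction during retro ✓
(compaction, soundcheck): compaction during soundcheck ✓
(design_review, soundcheck): design_review during soundcheck ✓
(interview, lunch): interview during lunch ✓
(onboarding, soundcheck): onboarding during soundcheck ✓
(reindex, soundcheck): reindex during soundcheck ✓
(retro, soundcheck): retro during soundcheck ✓
Count: 8.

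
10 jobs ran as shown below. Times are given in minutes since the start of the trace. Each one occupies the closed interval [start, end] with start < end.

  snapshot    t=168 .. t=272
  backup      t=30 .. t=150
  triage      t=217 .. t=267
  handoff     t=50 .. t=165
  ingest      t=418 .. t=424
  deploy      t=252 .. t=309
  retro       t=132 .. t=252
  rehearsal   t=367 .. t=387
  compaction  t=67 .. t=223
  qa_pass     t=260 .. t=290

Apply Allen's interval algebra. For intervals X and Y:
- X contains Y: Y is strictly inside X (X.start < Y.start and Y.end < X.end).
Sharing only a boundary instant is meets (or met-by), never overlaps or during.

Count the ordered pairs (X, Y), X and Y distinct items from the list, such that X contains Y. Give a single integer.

2

Checking all 90 ordered pairs for relation 'contains'; matching pairs in alphabetical order:
(deploy, qa_pass): deploy contains qa_pass ✓
(snapshot, triage): snapshot contains triage ✓
Count: 2.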